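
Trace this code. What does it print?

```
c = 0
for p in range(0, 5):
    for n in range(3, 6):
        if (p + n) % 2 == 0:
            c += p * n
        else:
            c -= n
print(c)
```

24

p=0,n=3: odd sum, c = 0-3 = -3
p=0,n=4: even sum, c = (-3)+0 = -3
p=0,n=5: odd sum, c = (-3)-5 = -8
p=1,n=3: even sum, c = (-8)+3 = -5
p=1,n=4: odd sum, c = (-5)-4 = -9
p=1,n=5: even sum, c = (-9)+5 = -4
p=2,n=3: odd sum, c = (-4)-3 = -7
p=2,n=4: even sum, c = (-7)+8 = 1
p=2,n=5: odd sum, c = 1-5 = -4
p=3,n=3: even sum, c = (-4)+9 = 5
p=3,n=4: odd sum, c = 5-4 = 1
p=3,n=5: even sum, c = 1+15 = 16
p=4,n=3: odd sum, c = 16-3 = 13
p=4,n=4: even sum, c = 13+16 = 29
p=4,n=5: odd sum, c = 29-5 = 24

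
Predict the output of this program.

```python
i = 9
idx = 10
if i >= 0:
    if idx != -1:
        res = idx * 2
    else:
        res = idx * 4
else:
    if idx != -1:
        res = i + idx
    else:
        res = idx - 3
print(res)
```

20

i=9, idx=10
i >= 0 is True; idx != -1 is True
→ res = idx * 2 = 20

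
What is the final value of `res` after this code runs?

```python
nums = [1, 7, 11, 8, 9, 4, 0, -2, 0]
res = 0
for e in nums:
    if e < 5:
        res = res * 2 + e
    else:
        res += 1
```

e=1: <5, res = 0*2+1 = 1
e=7: not <5, res = 1+1 = 2
e=11: not <5, res = 2+1 = 3
e=8: not <5, res = 3+1 = 4
e=9: not <5, res = 4+1 = 5
e=4: <5, res = 5*2+4 = 14
e=0: <5, res = 14*2+0 = 28
e=-2: <5, res = 28*2+(-2) = 54
e=0: <5, res = 54*2+0 = 108

108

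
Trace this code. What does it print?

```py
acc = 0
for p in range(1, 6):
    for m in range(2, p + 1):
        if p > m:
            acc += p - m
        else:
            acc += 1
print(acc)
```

p=2,m=2: not 2>2, acc = 0+1 = 1
p=3,m=2: 3>2, acc = 1+1 = 2
p=3,m=3: not 3>3, acc = 2+1 = 3
p=4,m=2: 4>2, acc = 3+2 = 5
p=4,m=3: 4>3, acc = 5+1 = 6
p=4,m=4: not 4>4, acc = 6+1 = 7
p=5,m=2: 5>2, acc = 7+3 = 10
p=5,m=3: 5>3, acc = 10+2 = 12
p=5,m=4: 5>4, acc = 12+1 = 13
p=5,m=5: not 5>5, acc = 13+1 = 14

14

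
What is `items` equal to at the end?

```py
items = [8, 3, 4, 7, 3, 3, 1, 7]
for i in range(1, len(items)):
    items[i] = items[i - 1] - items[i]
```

i=1: items[1] = 8-3 = 5 → [8, 5, 4, 7, 3, 3, 1, 7]
i=2: items[2] = 5-4 = 1 → [8, 5, 1, 7, 3, 3, 1, 7]
i=3: items[3] = 1-7 = -6 → [8, 5, 1, -6, 3, 3, 1, 7]
i=4: items[4] = (-6)-3 = -9 → [8, 5, 1, -6, -9, 3, 1, 7]
i=5: items[5] = (-9)-3 = -12 → [8, 5, 1, -6, -9, -12, 1, 7]
i=6: items[6] = (-12)-1 = -13 → [8, 5, 1, -6, -9, -12, -13, 7]
i=7: items[7] = (-13)-7 = -20 → [8, 5, 1, -6, -9, -12, -13, -20]

[8, 5, 1, -6, -9, -12, -13, -20]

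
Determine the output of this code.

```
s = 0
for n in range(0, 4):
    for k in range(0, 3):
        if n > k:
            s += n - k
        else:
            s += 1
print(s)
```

n=0,k=0: not 0>0, s = 0+1 = 1
n=0,k=1: not 0>1, s = 1+1 = 2
n=0,k=2: not 0>2, s = 2+1 = 3
n=1,k=0: 1>0, s = 3+1 = 4
n=1,k=1: not 1>1, s = 4+1 = 5
n=1,k=2: not 1>2, s = 5+1 = 6
n=2,k=0: 2>0, s = 6+2 = 8
n=2,k=1: 2>1, s = 8+1 = 9
n=2,k=2: not 2>2, s = 9+1 = 10
n=3,k=0: 3>0, s = 10+3 = 13
n=3,k=1: 3>1, s = 13+2 = 15
n=3,k=2: 3>2, s = 15+1 = 16

16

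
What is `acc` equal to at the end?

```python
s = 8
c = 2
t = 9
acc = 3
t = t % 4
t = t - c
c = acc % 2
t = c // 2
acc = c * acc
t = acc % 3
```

3

t = 9%4 = 1
t = 1-2 = -1
c = 3%2 = 1
t = 1//2 = 0
acc = 1*3 = 3
t = 3%3 = 0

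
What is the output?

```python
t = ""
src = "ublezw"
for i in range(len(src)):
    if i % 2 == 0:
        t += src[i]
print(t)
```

ulz

i=0: add 'u' → 'u'
i=1: skip
i=2: add 'l' → 'ul'
i=3: skip
i=4: add 'z' → 'ulz'
i=5: skip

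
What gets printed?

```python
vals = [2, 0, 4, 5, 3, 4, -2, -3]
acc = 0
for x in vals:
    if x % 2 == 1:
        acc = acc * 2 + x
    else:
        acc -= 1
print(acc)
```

-5

x=2: not odd, acc = 0-1 = -1
x=0: not odd, acc = (-1)-1 = -2
x=4: not odd, acc = (-2)-1 = -3
x=5: odd, acc = (-3)*2+5 = -1
x=3: odd, acc = (-1)*2+3 = 1
x=4: not odd, acc = 1-1 = 0
x=-2: not odd, acc = 0-1 = -1
x=-3: odd, acc = (-1)*2+(-3) = -5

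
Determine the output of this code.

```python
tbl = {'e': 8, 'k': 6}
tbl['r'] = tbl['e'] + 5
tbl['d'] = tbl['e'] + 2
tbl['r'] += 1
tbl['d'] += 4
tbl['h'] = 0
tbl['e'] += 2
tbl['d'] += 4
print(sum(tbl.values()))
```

48

tbl['r'] = tbl['e']+5 = 13 → {'e': 8, 'k': 6, 'r': 13}
tbl['d'] = tbl['e']+2 = 10 → {'e': 8, 'k': 6, 'r': 13, 'd': 10}
tbl['r'] = 13+1 = 14 → {'e': 8, 'k': 6, 'r': 14, 'd': 10}
tbl['d'] = 10+4 = 14 → {'e': 8, 'k': 6, 'r': 14, 'd': 14}
tbl['h'] = 0 → {'e': 8, 'k': 6, 'r': 14, 'd': 14, 'h': 0}
tbl['e'] = 8+2 = 10 → {'e': 10, 'k': 6, 'r': 14, 'd': 14, 'h': 0}
tbl['d'] = 14+4 = 18 → {'e': 10, 'k': 6, 'r': 14, 'd': 18, 'h': 0}
sum of values = 48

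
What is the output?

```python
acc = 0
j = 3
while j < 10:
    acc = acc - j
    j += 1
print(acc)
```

-42

j=3: acc = 0-3 = -3
j=4: acc = (-3)-4 = -7
j=5: acc = (-7)-5 = -12
j=6: acc = (-12)-6 = -18
j=7: acc = (-18)-7 = -25
j=8: acc = (-25)-8 = -33
j=9: acc = (-33)-9 = -42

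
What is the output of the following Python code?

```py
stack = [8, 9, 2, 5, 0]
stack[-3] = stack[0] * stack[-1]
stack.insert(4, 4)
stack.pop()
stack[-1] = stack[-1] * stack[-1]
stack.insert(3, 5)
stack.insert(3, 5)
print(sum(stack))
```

stack[-3] = stack[0]*stack[-1] = 8*0 = 0 → [8, 9, 0, 5, 0]
insert 4 at 4 → [8, 9, 0, 5, 4, 0]
pop() removes 0 → [8, 9, 0, 5, 4]
stack[-1] = stack[-1]*stack[-1] = 4*4 = 16 → [8, 9, 0, 5, 16]
insert 5 at 3 → [8, 9, 0, 5, 5, 16]
insert 5 at 3 → [8, 9, 0, 5, 5, 5, 16]
sum = 48

48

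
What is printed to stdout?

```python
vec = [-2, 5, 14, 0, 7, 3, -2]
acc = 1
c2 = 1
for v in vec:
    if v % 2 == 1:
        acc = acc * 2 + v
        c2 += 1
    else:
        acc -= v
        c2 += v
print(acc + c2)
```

v=-2: not odd, acc = 1-(-2) = 3; c2=-1
v=5: odd, acc = 3*2+5 = 11; c2=0
v=14: not odd, acc = 11-14 = -3; c2=14
v=0: not odd, acc = (-3)-0 = -3; c2=14
v=7: odd, acc = (-3)*2+7 = 1; c2=15
v=3: odd, acc = 1*2+3 = 5; c2=16
v=-2: not odd, acc = 5-(-2) = 7; c2=14
acc+c2 = 7+14 = 21

21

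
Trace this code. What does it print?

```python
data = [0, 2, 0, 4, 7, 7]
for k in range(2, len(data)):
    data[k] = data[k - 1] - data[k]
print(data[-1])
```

-16

k=2: data[2] = 2-0 = 2 → [0, 2, 2, 4, 7, 7]
k=3: data[3] = 2-4 = -2 → [0, 2, 2, -2, 7, 7]
k=4: data[4] = (-2)-7 = -9 → [0, 2, 2, -2, -9, 7]
k=5: data[5] = (-9)-7 = -16 → [0, 2, 2, -2, -9, -16]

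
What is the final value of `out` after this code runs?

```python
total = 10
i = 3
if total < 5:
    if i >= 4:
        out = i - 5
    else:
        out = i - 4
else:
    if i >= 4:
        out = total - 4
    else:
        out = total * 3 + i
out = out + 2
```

total=10, i=3
total < 5 is False; i >= 4 is False
→ out = total * 3 + i = 33
out = 33+2 = 35

35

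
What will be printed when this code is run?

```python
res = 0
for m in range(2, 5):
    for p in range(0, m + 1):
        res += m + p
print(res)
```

m=2,p=0: res = 0+2 = 2
m=2,p=1: res = 2+3 = 5
m=2,p=2: res = 5+4 = 9
m=3,p=0: res = 9+3 = 12
m=3,p=1: res = 12+4 = 16
m=3,p=2: res = 16+5 = 21
m=3,p=3: res = 21+6 = 27
m=4,p=0: res = 27+4 = 31
m=4,p=1: res = 31+5 = 36
m=4,p=2: res = 36+6 = 42
m=4,p=3: res = 42+7 = 49
m=4,p=4: res = 49+8 = 57

57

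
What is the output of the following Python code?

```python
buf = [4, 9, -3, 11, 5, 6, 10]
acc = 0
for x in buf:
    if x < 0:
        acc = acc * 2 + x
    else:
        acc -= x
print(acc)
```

-61

x=4: not <0, acc = 0-4 = -4
x=9: not <0, acc = (-4)-9 = -13
x=-3: <0, acc = (-13)*2+(-3) = -29
x=11: not <0, acc = (-29)-11 = -40
x=5: not <0, acc = (-40)-5 = -45
x=6: not <0, acc = (-45)-6 = -51
x=10: not <0, acc = (-51)-10 = -61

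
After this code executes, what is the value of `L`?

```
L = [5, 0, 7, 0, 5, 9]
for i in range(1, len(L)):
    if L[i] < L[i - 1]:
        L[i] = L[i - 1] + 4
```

i=1: 0<5, L[1] = 5+4 = 9 → [5, 9, 7, 0, 5, 9]
i=2: 7<9, L[2] = 9+4 = 13 → [5, 9, 13, 0, 5, 9]
i=3: 0<13, L[3] = 13+4 = 17 → [5, 9, 13, 17, 5, 9]
i=4: 5<17, L[4] = 17+4 = 21 → [5, 9, 13, 17, 21, 9]
i=5: 9<21, L[5] = 21+4 = 25 → [5, 9, 13, 17, 21, 25]

[5, 9, 13, 17, 21, 25]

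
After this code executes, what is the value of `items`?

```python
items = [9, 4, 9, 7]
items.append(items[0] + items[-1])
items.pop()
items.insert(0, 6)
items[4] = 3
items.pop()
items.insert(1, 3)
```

append items[0]+items[-1] = 9+7 = 16 → [9, 4, 9, 7, 16]
pop() removes 16 → [9, 4, 9, 7]
insert 6 at 0 → [6, 9, 4, 9, 7]
items[4] = 3 → [6, 9, 4, 9, 3]
pop() removes 3 → [6, 9, 4, 9]
insert 3 at 1 → [6, 3, 9, 4, 9]

[6, 3, 9, 4, 9]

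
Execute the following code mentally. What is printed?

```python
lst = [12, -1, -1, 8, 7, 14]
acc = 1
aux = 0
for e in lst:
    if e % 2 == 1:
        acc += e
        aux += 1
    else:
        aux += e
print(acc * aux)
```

e=12: not odd; aux=12
e=-1: odd, acc = 1+(-1) = 0; aux=13
e=-1: odd, acc = 0+(-1) = -1; aux=14
e=8: not odd; aux=22
e=7: odd, acc = (-1)+7 = 6; aux=23
e=14: not odd; aux=37
acc*aux = 6*37 = 222

222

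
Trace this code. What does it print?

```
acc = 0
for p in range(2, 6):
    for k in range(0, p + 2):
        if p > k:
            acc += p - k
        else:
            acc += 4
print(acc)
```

66

p=2,k=0: 2>0, acc = 0+2 = 2
p=2,k=1: 2>1, acc = 2+1 = 3
p=2,k=2: not 2>2, acc = 3+4 = 7
p=2,k=3: not 2>3, acc = 7+4 = 11
p=3,k=0: 3>0, acc = 11+3 = 14
p=3,k=1: 3>1, acc = 14+2 = 16
p=3,k=2: 3>2, acc = 16+1 = 17
p=3,k=3: not 3>3, acc = 17+4 = 21
p=3,k=4: not 3>4, acc = 21+4 = 25
p=4,k=0: 4>0, acc = 25+4 = 29
p=4,k=1: 4>1, acc = 29+3 = 32
p=4,k=2: 4>2, acc = 32+2 = 34
p=4,k=3: 4>3, acc = 34+1 = 35
p=4,k=4: not 4>4, acc = 35+4 = 39
p=4,k=5: not 4>5, acc = 39+4 = 43
p=5,k=0: 5>0, acc = 43+5 = 48
p=5,k=1: 5>1, acc = 48+4 = 52
p=5,k=2: 5>2, acc = 52+3 = 55
p=5,k=3: 5>3, acc = 55+2 = 57
p=5,k=4: 5>4, acc = 57+1 = 58
p=5,k=5: not 5>5, acc = 58+4 = 62
p=5,k=6: not 5>6, acc = 62+4 = 66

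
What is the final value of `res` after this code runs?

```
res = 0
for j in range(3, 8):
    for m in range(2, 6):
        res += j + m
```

170

j=3,m=2: res = 0+5 = 5
j=3,m=3: res = 5+6 = 11
j=3,m=4: res = 11+7 = 18
j=3,m=5: res = 18+8 = 26
j=4,m=2: res = 26+6 = 32
j=4,m=3: res = 32+7 = 39
j=4,m=4: res = 39+8 = 47
j=4,m=5: res = 47+9 = 56
j=5,m=2: res = 56+7 = 63
j=5,m=3: res = 63+8 = 71
j=5,m=4: res = 71+9 = 80
j=5,m=5: res = 80+10 = 90
j=6,m=2: res = 90+8 = 98
j=6,m=3: res = 98+9 = 107
j=6,m=4: res = 107+10 = 117
j=6,m=5: res = 117+11 = 128
j=7,m=2: res = 128+9 = 137
j=7,m=3: res = 137+10 = 147
j=7,m=4: res = 147+11 = 158
j=7,m=5: res = 158+12 = 170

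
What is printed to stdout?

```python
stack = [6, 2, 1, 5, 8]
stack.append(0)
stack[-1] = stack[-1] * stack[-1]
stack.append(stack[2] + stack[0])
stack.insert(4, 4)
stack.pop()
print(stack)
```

append 0 → [6, 2, 1, 5, 8, 0]
stack[-1] = stack[-1]*stack[-1] = 0*0 = 0 → [6, 2, 1, 5, 8, 0]
append stack[2]+stack[0] = 1+6 = 7 → [6, 2, 1, 5, 8, 0, 7]
insert 4 at 4 → [6, 2, 1, 5, 4, 8, 0, 7]
pop() removes 7 → [6, 2, 1, 5, 4, 8, 0]

[6, 2, 1, 5, 4, 8, 0]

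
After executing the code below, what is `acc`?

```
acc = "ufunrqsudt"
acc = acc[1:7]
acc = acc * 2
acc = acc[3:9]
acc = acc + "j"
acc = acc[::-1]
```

slice [1:7] → 'funrqs'
repeat ×2 → 'funrqsfunrqs'
slice [3:9] → 'rqsfun'
+ 'j' → 'rqsfunj'
reverse → 'jnufsqr'

'jnufsqr'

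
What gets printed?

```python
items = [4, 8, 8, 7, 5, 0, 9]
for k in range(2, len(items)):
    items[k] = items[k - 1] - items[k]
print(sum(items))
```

k=2: items[2] = 8-8 = 0 → [4, 8, 0, 7, 5, 0, 9]
k=3: items[3] = 0-7 = -7 → [4, 8, 0, -7, 5, 0, 9]
k=4: items[4] = (-7)-5 = -12 → [4, 8, 0, -7, -12, 0, 9]
k=5: items[5] = (-12)-0 = -12 → [4, 8, 0, -7, -12, -12, 9]
k=6: items[6] = (-12)-9 = -21 → [4, 8, 0, -7, -12, -12, -21]
sum = -40

-40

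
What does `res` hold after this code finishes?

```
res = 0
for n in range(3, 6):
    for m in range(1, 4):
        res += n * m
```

72

n=3,m=1: res = 0+3 = 3
n=3,m=2: res = 3+6 = 9
n=3,m=3: res = 9+9 = 18
n=4,m=1: res = 18+4 = 22
n=4,m=2: res = 22+8 = 30
n=4,m=3: res = 30+12 = 42
n=5,m=1: res = 42+5 = 47
n=5,m=2: res = 47+10 = 57
n=5,m=3: res = 57+15 = 72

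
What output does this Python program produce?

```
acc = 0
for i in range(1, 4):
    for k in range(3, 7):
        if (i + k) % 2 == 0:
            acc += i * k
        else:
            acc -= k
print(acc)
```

24

i=1,k=3: even sum, acc = 0+3 = 3
i=1,k=4: odd sum, acc = 3-4 = -1
i=1,k=5: even sum, acc = (-1)+5 = 4
i=1,k=6: odd sum, acc = 4-6 = -2
i=2,k=3: odd sum, acc = (-2)-3 = -5
i=2,k=4: even sum, acc = (-5)+8 = 3
i=2,k=5: odd sum, acc = 3-5 = -2
i=2,k=6: even sum, acc = (-2)+12 = 10
i=3,k=3: even sum, acc = 10+9 = 19
i=3,k=4: odd sum, acc = 19-4 = 15
i=3,k=5: even sum, acc = 15+15 = 30
i=3,k=6: odd sum, acc = 30-6 = 24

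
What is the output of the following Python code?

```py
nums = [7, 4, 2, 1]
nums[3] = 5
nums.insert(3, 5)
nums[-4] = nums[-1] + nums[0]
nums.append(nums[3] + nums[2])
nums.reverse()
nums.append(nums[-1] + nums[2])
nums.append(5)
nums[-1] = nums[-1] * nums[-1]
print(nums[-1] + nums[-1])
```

50

nums[3] = 5 → [7, 4, 2, 5]
insert 5 at 3 → [7, 4, 2, 5, 5]
nums[-4] = nums[-1]+nums[0] = 5+7 = 12 → [7, 12, 2, 5, 5]
append nums[3]+nums[2] = 5+2 = 7 → [7, 12, 2, 5, 5, 7]
reverse → [7, 5, 5, 2, 12, 7]
append nums[-1]+nums[2] = 7+5 = 12 → [7, 5, 5, 2, 12, 7, 12]
append 5 → [7, 5, 5, 2, 12, 7, 12, 5]
nums[-1] = nums[-1]*nums[-1] = 5*5 = 25 → [7, 5, 5, 2, 12, 7, 12, 25]
nums[-1]+nums[-1] = 25+25 = 50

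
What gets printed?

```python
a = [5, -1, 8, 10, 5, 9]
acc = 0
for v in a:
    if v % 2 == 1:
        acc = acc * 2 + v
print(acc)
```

v=5: odd, acc = 0*2+5 = 5
v=-1: odd, acc = 5*2+(-1) = 9
v=8: not odd
v=10: not odd
v=5: odd, acc = 9*2+5 = 23
v=9: odd, acc = 23*2+9 = 55

55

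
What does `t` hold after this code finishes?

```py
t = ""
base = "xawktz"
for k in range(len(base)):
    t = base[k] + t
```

'ztkwax'

k=0: prepend 'x' → 'x'
k=1: prepend 'a' → 'ax'
k=2: prepend 'w' → 'wax'
k=3: prepend 'k' → 'kwax'
k=4: prepend 't' → 'tkwax'
k=5: prepend 'z' → 'ztkwax'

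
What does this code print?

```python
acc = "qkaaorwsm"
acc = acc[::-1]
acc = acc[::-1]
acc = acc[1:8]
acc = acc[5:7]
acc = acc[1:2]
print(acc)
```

s

reverse → 'mswroaakq'
reverse → 'qkaaorwsm'
slice [1:8] → 'kaaorws'
slice [5:7] → 'ws'
slice [1:2] → 's'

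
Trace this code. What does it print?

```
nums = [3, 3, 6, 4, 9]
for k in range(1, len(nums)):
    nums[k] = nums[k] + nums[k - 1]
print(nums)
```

k=1: nums[1] = 3+3 = 6 → [3, 6, 6, 4, 9]
k=2: nums[2] = 6+6 = 12 → [3, 6, 12, 4, 9]
k=3: nums[3] = 4+12 = 16 → [3, 6, 12, 16, 9]
k=4: nums[4] = 9+16 = 25 → [3, 6, 12, 16, 25]

[3, 6, 12, 16, 25]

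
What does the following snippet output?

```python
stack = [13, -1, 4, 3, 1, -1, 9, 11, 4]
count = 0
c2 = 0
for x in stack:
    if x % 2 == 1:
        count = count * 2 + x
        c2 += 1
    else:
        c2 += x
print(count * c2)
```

x=13: odd, count = 0*2+13 = 13; c2=1
x=-1: odd, count = 13*2+(-1) = 25; c2=2
x=4: not odd; c2=6
x=3: odd, count = 25*2+3 = 53; c2=7
x=1: odd, count = 53*2+1 = 107; c2=8
x=-1: odd, count = 107*2+(-1) = 213; c2=9
x=9: odd, count = 213*2+9 = 435; c2=10
x=11: odd, count = 435*2+11 = 881; c2=11
x=4: not odd; c2=15
count*c2 = 881*15 = 13215

13215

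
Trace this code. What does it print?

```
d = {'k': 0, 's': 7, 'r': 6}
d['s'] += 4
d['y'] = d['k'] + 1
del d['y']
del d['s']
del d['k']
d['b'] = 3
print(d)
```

d['s'] = 7+4 = 11 → {'k': 0, 's': 11, 'r': 6}
d['y'] = d['k']+1 = 1 → {'k': 0, 's': 11, 'r': 6, 'y': 1}
del 'y' → {'k': 0, 's': 11, 'r': 6}
del 's' → {'k': 0, 'r': 6}
del 'k' → {'r': 6}
d['b'] = 3 → {'r': 6, 'b': 3}

{'r': 6, 'b': 3}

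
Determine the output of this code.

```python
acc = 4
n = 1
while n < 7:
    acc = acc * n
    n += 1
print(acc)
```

2880

n=1: acc = 4*1 = 4
n=2: acc = 4*2 = 8
n=3: acc = 8*3 = 24
n=4: acc = 24*4 = 96
n=5: acc = 96*5 = 480
n=6: acc = 480*6 = 2880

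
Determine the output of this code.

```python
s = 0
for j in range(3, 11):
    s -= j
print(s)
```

-52

j=3: s = 0-3 = -3
j=4: s = (-3)-4 = -7
j=5: s = (-7)-5 = -12
j=6: s = (-12)-6 = -18
j=7: s = (-18)-7 = -25
j=8: s = (-25)-8 = -33
j=9: s = (-33)-9 = -42
j=10: s = (-42)-10 = -52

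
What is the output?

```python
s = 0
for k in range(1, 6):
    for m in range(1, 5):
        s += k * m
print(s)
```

150

k=1,m=1: s = 0+1 = 1
k=1,m=2: s = 1+2 = 3
k=1,m=3: s = 3+3 = 6
k=1,m=4: s = 6+4 = 10
k=2,m=1: s = 10+2 = 12
k=2,m=2: s = 12+4 = 16
k=2,m=3: s = 16+6 = 22
k=2,m=4: s = 22+8 = 30
k=3,m=1: s = 30+3 = 33
k=3,m=2: s = 33+6 = 39
k=3,m=3: s = 39+9 = 48
k=3,m=4: s = 48+12 = 60
k=4,m=1: s = 60+4 = 64
k=4,m=2: s = 64+8 = 72
k=4,m=3: s = 72+12 = 84
k=4,m=4: s = 84+16 = 100
k=5,m=1: s = 100+5 = 105
k=5,m=2: s = 105+10 = 115
k=5,m=3: s = 115+15 = 130
k=5,m=4: s = 130+20 = 150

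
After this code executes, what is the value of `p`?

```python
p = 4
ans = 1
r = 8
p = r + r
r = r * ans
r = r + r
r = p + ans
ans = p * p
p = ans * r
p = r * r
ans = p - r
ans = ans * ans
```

p = 8+8 = 16
r = 8*1 = 8
r = 8+8 = 16
r = 16+1 = 17
ans = 16*16 = 256
p = 256*17 = 4352
p = 17*17 = 289
ans = 289-17 = 272
ans = 272*272 = 73984

289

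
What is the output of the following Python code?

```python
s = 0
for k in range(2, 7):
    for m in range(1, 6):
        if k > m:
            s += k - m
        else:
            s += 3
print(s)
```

k=2,m=1: 2>1, s = 0+1 = 1
k=2,m=2: not 2>2, s = 1+3 = 4
k=2,m=3: not 2>3, s = 4+3 = 7
k=2,m=4: not 2>4, s = 7+3 = 10
k=2,m=5: not 2>5, s = 10+3 = 13
k=3,m=1: 3>1, s = 13+2 = 15
k=3,m=2: 3>2, s = 15+1 = 16
k=3,m=3: not 3>3, s = 16+3 = 19
k=3,m=4: not 3>4, s = 19+3 = 22
k=3,m=5: not 3>5, s = 22+3 = 25
k=4,m=1: 4>1, s = 25+3 = 28
k=4,m=2: 4>2, s = 28+2 = 30
k=4,m=3: 4>3, s = 30+1 = 31
k=4,m=4: not 4>4, s = 31+3 = 34
k=4,m=5: not 4>5, s = 34+3 = 37
k=5,m=1: 5>1, s = 37+4 = 41
k=5,m=2: 5>2, s = 41+3 = 44
k=5,m=3: 5>3, s = 44+2 = 46
k=5,m=4: 5>4, s = 46+1 = 47
k=5,m=5: not 5>5, s = 47+3 = 50
k=6,m=1: 6>1, s = 50+5 = 55
k=6,m=2: 6>2, s = 55+4 = 59
k=6,m=3: 6>3, s = 59+3 = 62
k=6,m=4: 6>4, s = 62+2 = 64
k=6,m=5: 6>5, s = 64+1 = 65

65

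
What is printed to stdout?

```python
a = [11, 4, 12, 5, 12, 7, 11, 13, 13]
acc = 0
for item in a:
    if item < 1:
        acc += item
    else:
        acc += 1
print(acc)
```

9

item=11: not <1, acc = 0+1 = 1
item=4: not <1, acc = 1+1 = 2
item=12: not <1, acc = 2+1 = 3
item=5: not <1, acc = 3+1 = 4
item=12: not <1, acc = 4+1 = 5
item=7: not <1, acc = 5+1 = 6
item=11: not <1, acc = 6+1 = 7
item=13: not <1, acc = 7+1 = 8
item=13: not <1, acc = 8+1 = 9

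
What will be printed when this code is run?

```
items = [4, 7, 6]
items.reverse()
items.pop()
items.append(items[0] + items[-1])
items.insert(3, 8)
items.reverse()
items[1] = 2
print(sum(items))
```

reverse → [6, 7, 4]
pop() removes 4 → [6, 7]
append items[0]+items[-1] = 6+7 = 13 → [6, 7, 13]
insert 8 at 3 → [6, 7, 13, 8]
reverse → [8, 13, 7, 6]
items[1] = 2 → [8, 2, 7, 6]
sum = 23

23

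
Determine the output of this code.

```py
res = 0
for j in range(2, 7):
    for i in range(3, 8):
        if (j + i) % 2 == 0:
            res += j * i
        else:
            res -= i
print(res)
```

j=2,i=3: odd sum, res = 0-3 = -3
j=2,i=4: even sum, res = (-3)+8 = 5
j=2,i=5: odd sum, res = 5-5 = 0
j=2,i=6: even sum, res = 0+12 = 12
j=2,i=7: odd sum, res = 12-7 = 5
j=3,i=3: even sum, res = 5+9 = 14
j=3,i=4: odd sum, res = 14-4 = 10
j=3,i=5: even sum, res = 10+15 = 25
j=3,i=6: odd sum, res = 25-6 = 19
j=3,i=7: even sum, res = 19+21 = 40
j=4,i=3: odd sum, res = 40-3 = 37
j=4,i=4: even sum, res = 37+16 = 53
j=4,i=5: odd sum, res = 53-5 = 48
j=4,i=6: even sum, res = 48+24 = 72
j=4,i=7: odd sum, res = 72-7 = 65
j=5,i=3: even sum, res = 65+15 = 80
j=5,i=4: odd sum, res = 80-4 = 76
j=5,i=5: even sum, res = 76+25 = 101
j=5,i=6: odd sum, res = 101-6 = 95
j=5,i=7: even sum, res = 95+35 = 130
j=6,i=3: odd sum, res = 130-3 = 127
j=6,i=4: even sum, res = 127+24 = 151
j=6,i=5: odd sum, res = 151-5 = 146
j=6,i=6: even sum, res = 146+36 = 182
j=6,i=7: odd sum, res = 182-7 = 175

175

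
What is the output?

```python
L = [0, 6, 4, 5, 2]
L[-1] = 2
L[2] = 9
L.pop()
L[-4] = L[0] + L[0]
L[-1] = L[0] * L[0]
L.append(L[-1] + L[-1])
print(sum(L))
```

15

L[-1] = 2 → [0, 6, 4, 5, 2]
L[2] = 9 → [0, 6, 9, 5, 2]
pop() removes 2 → [0, 6, 9, 5]
L[-4] = L[0]+L[0] = 0+0 = 0 → [0, 6, 9, 5]
L[-1] = L[0]*L[0] = 0*0 = 0 → [0, 6, 9, 0]
append L[-1]+L[-1] = 0+0 = 0 → [0, 6, 9, 0, 0]
sum = 15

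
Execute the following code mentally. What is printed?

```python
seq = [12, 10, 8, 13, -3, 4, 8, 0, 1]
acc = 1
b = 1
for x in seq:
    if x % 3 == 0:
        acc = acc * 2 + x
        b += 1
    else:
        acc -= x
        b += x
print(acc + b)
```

-51

x=12: %3==0, acc = 1*2+12 = 14; b=2
x=10: not %3==0, acc = 14-10 = 4; b=12
x=8: not %3==0, acc = 4-8 = -4; b=20
x=13: not %3==0, acc = (-4)-13 = -17; b=33
x=-3: %3==0, acc = (-17)*2+(-3) = -37; b=34
x=4: not %3==0, acc = (-37)-4 = -41; b=38
x=8: not %3==0, acc = (-41)-8 = -49; b=46
x=0: %3==0, acc = (-49)*2+0 = -98; b=47
x=1: not %3==0, acc = (-98)-1 = -99; b=48
acc+b = (-99)+48 = -51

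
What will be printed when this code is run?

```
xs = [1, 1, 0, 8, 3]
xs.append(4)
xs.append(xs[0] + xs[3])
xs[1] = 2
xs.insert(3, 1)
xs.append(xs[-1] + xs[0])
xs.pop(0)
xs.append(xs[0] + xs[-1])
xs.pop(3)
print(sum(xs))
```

41

append 4 → [1, 1, 0, 8, 3, 4]
append xs[0]+xs[3] = 1+8 = 9 → [1, 1, 0, 8, 3, 4, 9]
xs[1] = 2 → [1, 2, 0, 8, 3, 4, 9]
insert 1 at 3 → [1, 2, 0, 1, 8, 3, 4, 9]
append xs[-1]+xs[0] = 9+1 = 10 → [1, 2, 0, 1, 8, 3, 4, 9, 10]
pop(0) removes 1 → [2, 0, 1, 8, 3, 4, 9, 10]
append xs[0]+xs[-1] = 2+10 = 12 → [2, 0, 1, 8, 3, 4, 9, 10, 12]
pop(3) removes 8 → [2, 0, 1, 3, 4, 9, 10, 12]
sum = 41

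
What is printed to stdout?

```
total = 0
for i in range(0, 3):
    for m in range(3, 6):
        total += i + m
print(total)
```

45

i=0,m=3: total = 0+3 = 3
i=0,m=4: total = 3+4 = 7
i=0,m=5: total = 7+5 = 12
i=1,m=3: total = 12+4 = 16
i=1,m=4: total = 16+5 = 21
i=1,m=5: total = 21+6 = 27
i=2,m=3: total = 27+5 = 32
i=2,m=4: total = 32+6 = 38
i=2,m=5: total = 38+7 = 45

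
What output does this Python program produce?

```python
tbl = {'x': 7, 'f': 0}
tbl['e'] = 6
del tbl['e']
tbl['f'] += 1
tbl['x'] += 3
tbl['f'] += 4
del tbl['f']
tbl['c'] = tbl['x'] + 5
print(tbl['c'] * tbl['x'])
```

tbl['e'] = 6 → {'x': 7, 'f': 0, 'e': 6}
del 'e' → {'x': 7, 'f': 0}
tbl['f'] = 0+1 = 1 → {'x': 7, 'f': 1}
tbl['x'] = 7+3 = 10 → {'x': 10, 'f': 1}
tbl['f'] = 1+4 = 5 → {'x': 10, 'f': 5}
del 'f' → {'x': 10}
tbl['c'] = tbl['x']+5 = 15 → {'x': 10, 'c': 15}
tbl['c']*tbl['x'] = 15*10 = 150

150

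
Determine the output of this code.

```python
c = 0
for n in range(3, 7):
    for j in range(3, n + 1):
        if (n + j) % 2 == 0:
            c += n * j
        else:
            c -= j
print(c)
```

n=3,j=3: even sum, c = 0+9 = 9
n=4,j=3: odd sum, c = 9-3 = 6
n=4,j=4: even sum, c = 6+16 = 22
n=5,j=3: even sum, c = 22+15 = 37
n=5,j=4: odd sum, c = 37-4 = 33
n=5,j=5: even sum, c = 33+25 = 58
n=6,j=3: odd sum, c = 58-3 = 55
n=6,j=4: even sum, c = 55+24 = 79
n=6,j=5: odd sum, c = 79-5 = 74
n=6,j=6: even sum, c = 74+36 = 110

110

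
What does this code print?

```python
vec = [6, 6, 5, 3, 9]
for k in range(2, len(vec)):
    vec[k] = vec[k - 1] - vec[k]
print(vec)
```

[6, 6, 1, -2, -11]

k=2: vec[2] = 6-5 = 1 → [6, 6, 1, 3, 9]
k=3: vec[3] = 1-3 = -2 → [6, 6, 1, -2, 9]
k=4: vec[4] = (-2)-9 = -11 → [6, 6, 1, -2, -11]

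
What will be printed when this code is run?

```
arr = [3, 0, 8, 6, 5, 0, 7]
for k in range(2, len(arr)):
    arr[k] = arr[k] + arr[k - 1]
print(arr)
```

k=2: arr[2] = 8+0 = 8 → [3, 0, 8, 6, 5, 0, 7]
k=3: arr[3] = 6+8 = 14 → [3, 0, 8, 14, 5, 0, 7]
k=4: arr[4] = 5+14 = 19 → [3, 0, 8, 14, 19, 0, 7]
k=5: arr[5] = 0+19 = 19 → [3, 0, 8, 14, 19, 19, 7]
k=6: arr[6] = 7+19 = 26 → [3, 0, 8, 14, 19, 19, 26]

[3, 0, 8, 14, 19, 19, 26]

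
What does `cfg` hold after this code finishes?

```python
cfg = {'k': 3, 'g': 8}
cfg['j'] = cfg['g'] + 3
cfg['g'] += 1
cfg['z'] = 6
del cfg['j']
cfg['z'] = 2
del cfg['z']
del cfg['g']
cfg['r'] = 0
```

cfg['j'] = cfg['g']+3 = 11 → {'k': 3, 'g': 8, 'j': 11}
cfg['g'] = 8+1 = 9 → {'k': 3, 'g': 9, 'j': 11}
cfg['z'] = 6 → {'k': 3, 'g': 9, 'j': 11, 'z': 6}
del 'j' → {'k': 3, 'g': 9, 'z': 6}
cfg['z'] = 2 → {'k': 3, 'g': 9, 'z': 2}
del 'z' → {'k': 3, 'g': 9}
del 'g' → {'k': 3}
cfg['r'] = 0 → {'k': 3, 'r': 0}

{'k': 3, 'r': 0}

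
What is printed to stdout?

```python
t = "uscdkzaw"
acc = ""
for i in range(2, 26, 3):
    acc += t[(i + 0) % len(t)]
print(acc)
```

czudaskw

i=2: add t[2]='c' → 'c'
i=5: add t[5]='z' → 'cz'
i=8: add t[0]='u' → 'czu'
i=11: add t[3]='d' → 'czud'
i=14: add t[6]='a' → 'czuda'
i=17: add t[1]='s' → 'czudas'
i=20: add t[4]='k' → 'czudask'
i=23: add t[7]='w' → 'czudaskw'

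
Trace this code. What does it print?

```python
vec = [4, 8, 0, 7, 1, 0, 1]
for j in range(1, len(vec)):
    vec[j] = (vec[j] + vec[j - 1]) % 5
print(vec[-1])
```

j=1: vec[1] = (8+4)%5 = 2 → [4, 2, 0, 7, 1, 0, 1]
j=2: vec[2] = (0+2)%5 = 2 → [4, 2, 2, 7, 1, 0, 1]
j=3: vec[3] = (7+2)%5 = 4 → [4, 2, 2, 4, 1, 0, 1]
j=4: vec[4] = (1+4)%5 = 0 → [4, 2, 2, 4, 0, 0, 1]
j=5: vec[5] = (0+0)%5 = 0 → [4, 2, 2, 4, 0, 0, 1]
j=6: vec[6] = (1+0)%5 = 1 → [4, 2, 2, 4, 0, 0, 1]

1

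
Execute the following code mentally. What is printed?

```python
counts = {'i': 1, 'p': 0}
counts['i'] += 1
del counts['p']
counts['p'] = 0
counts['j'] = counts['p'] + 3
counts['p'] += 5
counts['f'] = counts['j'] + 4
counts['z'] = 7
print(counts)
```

{'i': 2, 'p': 5, 'j': 3, 'f': 7, 'z': 7}

counts['i'] = 1+1 = 2 → {'i': 2, 'p': 0}
del 'p' → {'i': 2}
counts['p'] = 0 → {'i': 2, 'p': 0}
counts['j'] = counts['p']+3 = 3 → {'i': 2, 'p': 0, 'j': 3}
counts['p'] = 0+5 = 5 → {'i': 2, 'p': 5, 'j': 3}
counts['f'] = counts['j']+4 = 7 → {'i': 2, 'p': 5, 'j': 3, 'f': 7}
counts['z'] = 7 → {'i': 2, 'p': 5, 'j': 3, 'f': 7, 'z': 7}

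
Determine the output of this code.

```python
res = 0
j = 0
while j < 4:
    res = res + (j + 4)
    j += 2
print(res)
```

10

j=0: res = 0+4 = 4
j=2: res = 4+6 = 10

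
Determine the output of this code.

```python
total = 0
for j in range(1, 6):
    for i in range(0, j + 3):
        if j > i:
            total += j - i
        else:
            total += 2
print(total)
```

65

j=1,i=0: 1>0, total = 0+1 = 1
j=1,i=1: not 1>1, total = 1+2 = 3
j=1,i=2: not 1>2, total = 3+2 = 5
j=1,i=3: not 1>3, total = 5+2 = 7
j=2,i=0: 2>0, total = 7+2 = 9
j=2,i=1: 2>1, total = 9+1 = 10
j=2,i=2: not 2>2, total = 10+2 = 12
j=2,i=3: not 2>3, total = 12+2 = 14
j=2,i=4: not 2>4, total = 14+2 = 16
j=3,i=0: 3>0, total = 16+3 = 19
j=3,i=1: 3>1, total = 19+2 = 21
j=3,i=2: 3>2, total = 21+1 = 22
j=3,i=3: not 3>3, total = 22+2 = 24
j=3,i=4: not 3>4, total = 24+2 = 26
j=3,i=5: not 3>5, total = 26+2 = 28
j=4,i=0: 4>0, total = 28+4 = 32
j=4,i=1: 4>1, total = 32+3 = 35
j=4,i=2: 4>2, total = 35+2 = 37
j=4,i=3: 4>3, total = 37+1 = 38
j=4,i=4: not 4>4, total = 38+2 = 40
j=4,i=5: not 4>5, total = 40+2 = 42
j=4,i=6: not 4>6, total = 42+2 = 44
j=5,i=0: 5>0, total = 44+5 = 49
j=5,i=1: 5>1, total = 49+4 = 53
j=5,i=2: 5>2, total = 53+3 = 56
j=5,i=3: 5>3, total = 56+2 = 58
j=5,i=4: 5>4, total = 58+1 = 59
j=5,i=5: not 5>5, total = 59+2 = 61
j=5,i=6: not 5>6, total = 61+2 = 63
j=5,i=7: not 5>7, total = 63+2 = 65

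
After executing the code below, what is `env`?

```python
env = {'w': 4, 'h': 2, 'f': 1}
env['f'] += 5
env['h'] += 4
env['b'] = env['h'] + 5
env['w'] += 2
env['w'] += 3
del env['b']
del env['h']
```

{'w': 9, 'f': 6}

env['f'] = 1+5 = 6 → {'w': 4, 'h': 2, 'f': 6}
env['h'] = 2+4 = 6 → {'w': 4, 'h': 6, 'f': 6}
env['b'] = env['h']+5 = 11 → {'w': 4, 'h': 6, 'f': 6, 'b': 11}
env['w'] = 4+2 = 6 → {'w': 6, 'h': 6, 'f': 6, 'b': 11}
env['w'] = 6+3 = 9 → {'w': 9, 'h': 6, 'f': 6, 'b': 11}
del 'b' → {'w': 9, 'h': 6, 'f': 6}
del 'h' → {'w': 9, 'f': 6}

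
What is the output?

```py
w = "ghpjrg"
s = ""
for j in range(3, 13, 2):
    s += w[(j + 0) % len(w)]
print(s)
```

jghjg

j=3: add w[3]='j' → 'j'
j=5: add w[5]='g' → 'jg'
j=7: add w[1]='h' → 'jgh'
j=9: add w[3]='j' → 'jghj'
j=11: add w[5]='g' → 'jghjg'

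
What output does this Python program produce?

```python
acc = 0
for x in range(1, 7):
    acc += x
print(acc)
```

21

x=1: acc = 0+1 = 1
x=2: acc = 1+2 = 3
x=3: acc = 3+3 = 6
x=4: acc = 6+4 = 10
x=5: acc = 10+5 = 15
x=6: acc = 15+6 = 21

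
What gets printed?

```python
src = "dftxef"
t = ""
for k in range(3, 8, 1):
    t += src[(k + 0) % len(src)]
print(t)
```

k=3: add src[3]='x' → 'x'
k=4: add src[4]='e' → 'xe'
k=5: add src[5]='f' → 'xef'
k=6: add src[0]='d' → 'xefd'
k=7: add src[1]='f' → 'xefdf'

xefdf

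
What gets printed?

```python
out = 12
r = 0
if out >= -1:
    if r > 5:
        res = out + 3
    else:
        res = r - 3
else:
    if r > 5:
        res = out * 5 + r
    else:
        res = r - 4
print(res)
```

out=12, r=0
out >= -1 is True; r > 5 is False
→ res = r - 3 = -3

-3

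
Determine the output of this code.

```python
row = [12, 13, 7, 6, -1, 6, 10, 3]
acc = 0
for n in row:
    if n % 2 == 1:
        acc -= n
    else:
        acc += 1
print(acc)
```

-18

n=12: not odd, acc = 0+1 = 1
n=13: odd, acc = 1-13 = -12
n=7: odd, acc = (-12)-7 = -19
n=6: not odd, acc = (-19)+1 = -18
n=-1: odd, acc = (-18)-(-1) = -17
n=6: not odd, acc = (-17)+1 = -16
n=10: not odd, acc = (-16)+1 = -15
n=3: odd, acc = (-15)-3 = -18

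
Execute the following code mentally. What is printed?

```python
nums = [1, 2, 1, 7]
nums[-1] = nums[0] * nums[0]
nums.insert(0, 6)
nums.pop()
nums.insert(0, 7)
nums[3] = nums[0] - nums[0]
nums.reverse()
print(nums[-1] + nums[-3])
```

nums[-1] = nums[0]*nums[0] = 1*1 = 1 → [1, 2, 1, 1]
insert 6 at 0 → [6, 1, 2, 1, 1]
pop() removes 1 → [6, 1, 2, 1]
insert 7 at 0 → [7, 6, 1, 2, 1]
nums[3] = nums[0]-nums[0] = 7-7 = 0 → [7, 6, 1, 0, 1]
reverse → [1, 0, 1, 6, 7]
nums[-1]+nums[-3] = 7+1 = 8

8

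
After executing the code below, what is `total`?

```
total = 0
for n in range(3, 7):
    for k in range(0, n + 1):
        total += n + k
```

156

n=3,k=0: total = 0+3 = 3
n=3,k=1: total = 3+4 = 7
n=3,k=2: total = 7+5 = 12
n=3,k=3: total = 12+6 = 18
n=4,k=0: total = 18+4 = 22
n=4,k=1: total = 22+5 = 27
n=4,k=2: total = 27+6 = 33
n=4,k=3: total = 33+7 = 40
n=4,k=4: total = 40+8 = 48
n=5,k=0: total = 48+5 = 53
n=5,k=1: total = 53+6 = 59
n=5,k=2: total = 59+7 = 66
n=5,k=3: total = 66+8 = 74
n=5,k=4: total = 74+9 = 83
n=5,k=5: total = 83+10 = 93
n=6,k=0: total = 93+6 = 99
n=6,k=1: total = 99+7 = 106
n=6,k=2: total = 106+8 = 114
n=6,k=3: total = 114+9 = 123
n=6,k=4: total = 123+10 = 133
n=6,k=5: total = 133+11 = 144
n=6,k=6: total = 144+12 = 156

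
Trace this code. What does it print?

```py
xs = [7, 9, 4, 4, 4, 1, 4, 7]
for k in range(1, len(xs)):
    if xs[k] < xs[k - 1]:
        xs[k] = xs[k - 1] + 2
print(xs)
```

[7, 9, 11, 13, 15, 17, 19, 21]

k=1: 9>=7, unchanged → [7, 9, 4, 4, 4, 1, 4, 7]
k=2: 4<9, xs[2] = 9+2 = 11 → [7, 9, 11, 4, 4, 1, 4, 7]
k=3: 4<11, xs[3] = 11+2 = 13 → [7, 9, 11, 13, 4, 1, 4, 7]
k=4: 4<13, xs[4] = 13+2 = 15 → [7, 9, 11, 13, 15, 1, 4, 7]
k=5: 1<15, xs[5] = 15+2 = 17 → [7, 9, 11, 13, 15, 17, 4, 7]
k=6: 4<17, xs[6] = 17+2 = 19 → [7, 9, 11, 13, 15, 17, 19, 7]
k=7: 7<19, xs[7] = 19+2 = 21 → [7, 9, 11, 13, 15, 17, 19, 21]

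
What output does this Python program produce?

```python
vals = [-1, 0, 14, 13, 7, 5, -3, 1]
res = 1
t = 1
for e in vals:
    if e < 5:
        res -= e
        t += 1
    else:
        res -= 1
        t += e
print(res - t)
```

e=-1: <5, res = 1-(-1) = 2; t=2
e=0: <5, res = 2-0 = 2; t=3
e=14: not <5, res = 2-1 = 1; t=17
e=13: not <5, res = 1-1 = 0; t=30
e=7: not <5, res = 0-1 = -1; t=37
e=5: not <5, res = (-1)-1 = -2; t=42
e=-3: <5, res = (-2)-(-3) = 1; t=43
e=1: <5, res = 1-1 = 0; t=44
res-t = 0-44 = -44

-44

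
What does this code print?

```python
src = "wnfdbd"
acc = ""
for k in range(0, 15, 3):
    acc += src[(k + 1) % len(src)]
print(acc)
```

nbnbn

k=0: add src[1]='n' → 'n'
k=3: add src[4]='b' → 'nb'
k=6: add src[1]='n' → 'nbn'
k=9: add src[4]='b' → 'nbnb'
k=12: add src[1]='n' → 'nbnbn'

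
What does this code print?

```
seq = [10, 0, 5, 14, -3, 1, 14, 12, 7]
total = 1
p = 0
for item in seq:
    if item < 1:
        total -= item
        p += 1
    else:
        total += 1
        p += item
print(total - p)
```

item=10: not <1, total = 1+1 = 2; p=10
item=0: <1, total = 2-0 = 2; p=11
item=5: not <1, total = 2+1 = 3; p=16
item=14: not <1, total = 3+1 = 4; p=30
item=-3: <1, total = 4-(-3) = 7; p=31
item=1: not <1, total = 7+1 = 8; p=32
item=14: not <1, total = 8+1 = 9; p=46
item=12: not <1, total = 9+1 = 10; p=58
item=7: not <1, total = 10+1 = 11; p=65
total-p = 11-65 = -54

-54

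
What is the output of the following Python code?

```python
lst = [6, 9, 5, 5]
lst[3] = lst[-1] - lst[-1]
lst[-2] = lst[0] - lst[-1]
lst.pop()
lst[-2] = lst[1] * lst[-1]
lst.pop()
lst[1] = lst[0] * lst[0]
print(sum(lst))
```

42

lst[3] = lst[-1]-lst[-1] = 5-5 = 0 → [6, 9, 5, 0]
lst[-2] = lst[0]-lst[-1] = 6-0 = 6 → [6, 9, 6, 0]
pop() removes 0 → [6, 9, 6]
lst[-2] = lst[1]*lst[-1] = 9*6 = 54 → [6, 54, 6]
pop() removes 6 → [6, 54]
lst[1] = lst[0]*lst[0] = 6*6 = 36 → [6, 36]
sum = 42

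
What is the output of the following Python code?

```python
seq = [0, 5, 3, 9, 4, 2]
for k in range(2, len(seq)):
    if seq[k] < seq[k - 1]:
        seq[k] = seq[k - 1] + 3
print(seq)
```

[0, 5, 8, 9, 12, 15]

k=2: 3<5, seq[2] = 5+3 = 8 → [0, 5, 8, 9, 4, 2]
k=3: 9>=8, unchanged → [0, 5, 8, 9, 4, 2]
k=4: 4<9, seq[4] = 9+3 = 12 → [0, 5, 8, 9, 12, 2]
k=5: 2<12, seq[5] = 12+3 = 15 → [0, 5, 8, 9, 12, 15]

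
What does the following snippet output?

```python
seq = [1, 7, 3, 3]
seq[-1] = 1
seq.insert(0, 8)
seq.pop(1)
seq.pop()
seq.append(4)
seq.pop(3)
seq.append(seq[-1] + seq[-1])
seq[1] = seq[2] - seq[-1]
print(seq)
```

[8, -3, 3, 6]

seq[-1] = 1 → [1, 7, 3, 1]
insert 8 at 0 → [8, 1, 7, 3, 1]
pop(1) removes 1 → [8, 7, 3, 1]
pop() removes 1 → [8, 7, 3]
append 4 → [8, 7, 3, 4]
pop(3) removes 4 → [8, 7, 3]
append seq[-1]+seq[-1] = 3+3 = 6 → [8, 7, 3, 6]
seq[1] = seq[2]-seq[-1] = 3-6 = -3 → [8, -3, 3, 6]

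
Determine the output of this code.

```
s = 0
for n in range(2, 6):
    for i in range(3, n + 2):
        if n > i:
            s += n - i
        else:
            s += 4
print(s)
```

n=2,i=3: not 2>3, s = 0+4 = 4
n=3,i=3: not 3>3, s = 4+4 = 8
n=3,i=4: not 3>4, s = 8+4 = 12
n=4,i=3: 4>3, s = 12+1 = 13
n=4,i=4: not 4>4, s = 13+4 = 17
n=4,i=5: not 4>5, s = 17+4 = 21
n=5,i=3: 5>3, s = 21+2 = 23
n=5,i=4: 5>4, s = 23+1 = 24
n=5,i=5: not 5>5, s = 24+4 = 28
n=5,i=6: not 5>6, s = 28+4 = 32

32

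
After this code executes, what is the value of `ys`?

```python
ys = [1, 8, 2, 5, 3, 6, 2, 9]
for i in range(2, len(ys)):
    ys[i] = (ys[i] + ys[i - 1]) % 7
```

i=2: ys[2] = (2+8)%7 = 3 → [1, 8, 3, 5, 3, 6, 2, 9]
i=3: ys[3] = (5+3)%7 = 1 → [1, 8, 3, 1, 3, 6, 2, 9]
i=4: ys[4] = (3+1)%7 = 4 → [1, 8, 3, 1, 4, 6, 2, 9]
i=5: ys[5] = (6+4)%7 = 3 → [1, 8, 3, 1, 4, 3, 2, 9]
i=6: ys[6] = (2+3)%7 = 5 → [1, 8, 3, 1, 4, 3, 5, 9]
i=7: ys[7] = (9+5)%7 = 0 → [1, 8, 3, 1, 4, 3, 5, 0]

[1, 8, 3, 1, 4, 3, 5, 0]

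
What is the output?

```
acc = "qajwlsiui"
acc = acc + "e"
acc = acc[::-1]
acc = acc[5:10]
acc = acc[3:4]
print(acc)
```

a

+ 'e' → 'qajwlsiuie'
reverse → 'eiuislwjaq'
slice [5:10] → 'lwjaq'
slice [3:4] → 'a'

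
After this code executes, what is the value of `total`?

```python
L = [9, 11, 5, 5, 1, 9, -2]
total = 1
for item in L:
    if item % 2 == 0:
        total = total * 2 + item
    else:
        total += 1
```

12

item=9: not even, total = 1+1 = 2
item=11: not even, total = 2+1 = 3
item=5: not even, total = 3+1 = 4
item=5: not even, total = 4+1 = 5
item=1: not even, total = 5+1 = 6
item=9: not even, total = 6+1 = 7
item=-2: even, total = 7*2+(-2) = 12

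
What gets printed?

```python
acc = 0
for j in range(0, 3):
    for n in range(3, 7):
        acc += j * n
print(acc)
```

54

j=0,n=3: acc = 0+0 = 0
j=0,n=4: acc = 0+0 = 0
j=0,n=5: acc = 0+0 = 0
j=0,n=6: acc = 0+0 = 0
j=1,n=3: acc = 0+3 = 3
j=1,n=4: acc = 3+4 = 7
j=1,n=5: acc = 7+5 = 12
j=1,n=6: acc = 12+6 = 18
j=2,n=3: acc = 18+6 = 24
j=2,n=4: acc = 24+8 = 32
j=2,n=5: acc = 32+10 = 42
j=2,n=6: acc = 42+12 = 54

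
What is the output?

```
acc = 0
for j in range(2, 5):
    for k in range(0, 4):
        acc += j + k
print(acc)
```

54

j=2,k=0: acc = 0+2 = 2
j=2,k=1: acc = 2+3 = 5
j=2,k=2: acc = 5+4 = 9
j=2,k=3: acc = 9+5 = 14
j=3,k=0: acc = 14+3 = 17
j=3,k=1: acc = 17+4 = 21
j=3,k=2: acc = 21+5 = 26
j=3,k=3: acc = 26+6 = 32
j=4,k=0: acc = 32+4 = 36
j=4,k=1: acc = 36+5 = 41
j=4,k=2: acc = 41+6 = 47
j=4,k=3: acc = 47+7 = 54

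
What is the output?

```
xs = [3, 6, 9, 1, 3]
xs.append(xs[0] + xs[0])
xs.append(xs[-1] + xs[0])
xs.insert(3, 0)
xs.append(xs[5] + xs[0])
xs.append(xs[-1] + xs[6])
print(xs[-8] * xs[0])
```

append xs[0]+xs[0] = 3+3 = 6 → [3, 6, 9, 1, 3, 6]
append xs[-1]+xs[0] = 6+3 = 9 → [3, 6, 9, 1, 3, 6, 9]
insert 0 at 3 → [3, 6, 9, 0, 1, 3, 6, 9]
append xs[5]+xs[0] = 3+3 = 6 → [3, 6, 9, 0, 1, 3, 6, 9, 6]
append xs[-1]+xs[6] = 6+6 = 12 → [3, 6, 9, 0, 1, 3, 6, 9, 6, 12]
xs[-8]*xs[0] = 9*3 = 27

27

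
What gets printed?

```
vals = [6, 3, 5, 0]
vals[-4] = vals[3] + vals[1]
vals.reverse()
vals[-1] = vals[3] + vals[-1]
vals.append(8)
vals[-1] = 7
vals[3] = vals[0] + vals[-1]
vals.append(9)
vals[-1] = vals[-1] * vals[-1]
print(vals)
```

vals[-4] = vals[3]+vals[1] = 0+3 = 3 → [3, 3, 5, 0]
reverse → [0, 5, 3, 3]
vals[-1] = vals[3]+vals[-1] = 3+3 = 6 → [0, 5, 3, 6]
append 8 → [0, 5, 3, 6, 8]
vals[-1] = 7 → [0, 5, 3, 6, 7]
vals[3] = vals[0]+vals[-1] = 0+7 = 7 → [0, 5, 3, 7, 7]
append 9 → [0, 5, 3, 7, 7, 9]
vals[-1] = vals[-1]*vals[-1] = 9*9 = 81 → [0, 5, 3, 7, 7, 81]

[0, 5, 3, 7, 7, 81]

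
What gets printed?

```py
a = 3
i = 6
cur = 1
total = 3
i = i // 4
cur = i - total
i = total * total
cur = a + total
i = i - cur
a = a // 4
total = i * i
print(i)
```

3

i = 6//4 = 1
cur = 1-3 = -2
i = 3*3 = 9
cur = 3+3 = 6
i = 9-6 = 3
a = 3//4 = 0
total = 3*3 = 9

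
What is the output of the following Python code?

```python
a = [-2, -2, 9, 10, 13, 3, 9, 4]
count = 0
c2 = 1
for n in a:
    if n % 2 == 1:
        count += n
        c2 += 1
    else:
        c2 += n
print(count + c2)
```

49

n=-2: not odd; c2=-1
n=-2: not odd; c2=-3
n=9: odd, count = 0+9 = 9; c2=-2
n=10: not odd; c2=8
n=13: odd, count = 9+13 = 22; c2=9
n=3: odd, count = 22+3 = 25; c2=10
n=9: odd, count = 25+9 = 34; c2=11
n=4: not odd; c2=15
count+c2 = 34+15 = 49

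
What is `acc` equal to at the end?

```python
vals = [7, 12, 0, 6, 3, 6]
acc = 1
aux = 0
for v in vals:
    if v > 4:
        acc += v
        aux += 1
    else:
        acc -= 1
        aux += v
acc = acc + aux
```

v=7: >4, acc = 1+7 = 8; aux=1
v=12: >4, acc = 8+12 = 20; aux=2
v=0: not >4, acc = 20-1 = 19; aux=2
v=6: >4, acc = 19+6 = 25; aux=3
v=3: not >4, acc = 25-1 = 24; aux=6
v=6: >4, acc = 24+6 = 30; aux=7
acc+aux = 30+7 = 37

37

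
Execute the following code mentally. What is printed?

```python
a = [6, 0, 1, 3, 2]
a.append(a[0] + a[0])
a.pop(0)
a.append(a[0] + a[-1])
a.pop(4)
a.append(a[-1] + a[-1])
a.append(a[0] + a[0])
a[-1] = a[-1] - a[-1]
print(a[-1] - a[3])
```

-2

append a[0]+a[0] = 6+6 = 12 → [6, 0, 1, 3, 2, 12]
pop(0) removes 6 → [0, 1, 3, 2, 12]
append a[0]+a[-1] = 0+12 = 12 → [0, 1, 3, 2, 12, 12]
pop(4) removes 12 → [0, 1, 3, 2, 12]
append a[-1]+a[-1] = 12+12 = 24 → [0, 1, 3, 2, 12, 24]
append a[0]+a[0] = 0+0 = 0 → [0, 1, 3, 2, 12, 24, 0]
a[-1] = a[-1]-a[-1] = 0-0 = 0 → [0, 1, 3, 2, 12, 24, 0]
a[-1]-a[3] = 0-2 = -2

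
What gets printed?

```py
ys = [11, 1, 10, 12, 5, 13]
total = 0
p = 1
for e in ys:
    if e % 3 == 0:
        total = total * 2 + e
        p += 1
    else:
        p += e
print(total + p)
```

54

e=11: not %3==0; p=12
e=1: not %3==0; p=13
e=10: not %3==0; p=23
e=12: %3==0, total = 0*2+12 = 12; p=24
e=5: not %3==0; p=29
e=13: not %3==0; p=42
total+p = 12+42 = 54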